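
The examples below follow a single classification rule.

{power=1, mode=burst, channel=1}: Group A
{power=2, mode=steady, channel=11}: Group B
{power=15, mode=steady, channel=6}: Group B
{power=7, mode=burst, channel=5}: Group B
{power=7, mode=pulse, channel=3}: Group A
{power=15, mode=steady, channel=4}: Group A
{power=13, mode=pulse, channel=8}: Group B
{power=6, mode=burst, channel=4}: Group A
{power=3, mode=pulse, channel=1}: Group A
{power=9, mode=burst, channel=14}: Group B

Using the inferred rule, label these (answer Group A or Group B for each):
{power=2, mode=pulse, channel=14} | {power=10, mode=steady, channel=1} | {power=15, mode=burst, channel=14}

Group B, Group A, Group B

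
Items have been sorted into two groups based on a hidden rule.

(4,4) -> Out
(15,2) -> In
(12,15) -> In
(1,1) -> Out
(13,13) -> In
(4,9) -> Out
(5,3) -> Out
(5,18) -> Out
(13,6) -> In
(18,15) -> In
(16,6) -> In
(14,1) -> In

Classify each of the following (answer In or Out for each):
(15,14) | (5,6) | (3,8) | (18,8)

In, Out, Out, In

The classifier is using: first ≥ 6.
(15,14) → first 15 → In.
(5,6) → first 5 → Out.
(3,8) → first 3 → Out.
(18,8) → first 18 → In.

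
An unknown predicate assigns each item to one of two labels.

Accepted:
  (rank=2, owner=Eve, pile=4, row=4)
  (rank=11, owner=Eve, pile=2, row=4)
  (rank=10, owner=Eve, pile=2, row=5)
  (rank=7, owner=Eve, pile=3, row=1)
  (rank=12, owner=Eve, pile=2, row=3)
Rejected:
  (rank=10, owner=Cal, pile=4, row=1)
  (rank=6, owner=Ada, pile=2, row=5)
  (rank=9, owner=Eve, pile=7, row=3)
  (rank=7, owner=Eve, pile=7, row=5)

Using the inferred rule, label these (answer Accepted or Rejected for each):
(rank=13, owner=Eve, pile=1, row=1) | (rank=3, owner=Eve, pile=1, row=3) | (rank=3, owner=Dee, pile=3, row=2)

Accepted, Accepted, Rejected

A rule that fits every label: owner is Eve AND pile ≤ 4 — true of each 'Accepted' example, false of each 'Rejected' one.
(rank=13, owner=Eve, pile=1, row=1): Accepted (owner is Eve, pile = 1). (rank=3, owner=Eve, pile=1, row=3): Accepted (owner is Eve, pile = 1). (rank=3, owner=Dee, pile=3, row=2): Rejected (owner is Dee, pile = 3).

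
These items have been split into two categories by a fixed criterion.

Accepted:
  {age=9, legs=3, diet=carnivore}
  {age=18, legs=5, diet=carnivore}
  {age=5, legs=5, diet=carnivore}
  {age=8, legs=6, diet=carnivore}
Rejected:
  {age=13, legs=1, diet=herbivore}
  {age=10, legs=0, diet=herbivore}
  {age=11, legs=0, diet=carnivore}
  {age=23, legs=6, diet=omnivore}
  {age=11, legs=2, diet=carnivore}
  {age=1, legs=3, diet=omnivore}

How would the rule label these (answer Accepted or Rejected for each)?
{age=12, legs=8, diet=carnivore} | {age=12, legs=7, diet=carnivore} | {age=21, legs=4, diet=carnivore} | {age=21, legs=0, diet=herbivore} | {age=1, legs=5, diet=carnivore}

Accepted, Accepted, Accepted, Rejected, Accepted

Every 'Accepted' example satisfies: diet is carnivore AND legs ≥ 3. None of the 'Rejected' examples do.
{age=12, legs=8, diet=carnivore}: Accepted (diet is carnivore, legs = 8). {age=12, legs=7, diet=carnivore}: Accepted (diet is carnivore, legs = 7). {age=21, legs=4, diet=carnivore}: Accepted (diet is carnivore, legs = 4). {age=21, legs=0, diet=herbivore}: Rejected (diet is herbivore, legs = 0). {age=1, legs=5, diet=carnivore}: Accepted (diet is carnivore, legs = 5).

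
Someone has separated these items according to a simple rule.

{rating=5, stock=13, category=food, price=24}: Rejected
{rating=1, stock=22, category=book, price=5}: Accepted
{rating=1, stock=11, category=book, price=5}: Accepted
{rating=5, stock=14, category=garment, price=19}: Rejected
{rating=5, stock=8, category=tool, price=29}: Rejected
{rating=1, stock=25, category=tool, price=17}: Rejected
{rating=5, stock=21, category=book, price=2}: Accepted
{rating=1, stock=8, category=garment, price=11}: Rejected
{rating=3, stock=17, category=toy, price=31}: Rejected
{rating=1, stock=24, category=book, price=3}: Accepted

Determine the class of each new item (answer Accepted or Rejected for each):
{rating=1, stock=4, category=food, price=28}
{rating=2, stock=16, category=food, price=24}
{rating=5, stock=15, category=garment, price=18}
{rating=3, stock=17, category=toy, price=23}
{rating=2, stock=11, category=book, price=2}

Rejected, Rejected, Rejected, Rejected, Accepted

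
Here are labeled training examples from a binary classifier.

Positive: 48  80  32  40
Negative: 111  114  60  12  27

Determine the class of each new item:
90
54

Negative, Negative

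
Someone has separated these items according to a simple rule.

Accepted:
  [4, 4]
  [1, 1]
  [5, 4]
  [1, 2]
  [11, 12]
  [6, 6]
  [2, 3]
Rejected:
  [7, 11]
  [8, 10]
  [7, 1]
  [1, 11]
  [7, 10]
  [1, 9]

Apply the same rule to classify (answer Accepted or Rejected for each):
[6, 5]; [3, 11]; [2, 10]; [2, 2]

'Accepted' ⟺ |first − second| ≤ 1.

Accepted, Rejected, Rejected, Accepted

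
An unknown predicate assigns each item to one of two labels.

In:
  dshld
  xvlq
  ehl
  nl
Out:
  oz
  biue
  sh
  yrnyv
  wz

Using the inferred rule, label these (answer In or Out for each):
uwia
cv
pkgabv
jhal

Out, Out, Out, In

'In' ⟺ contains 'l'.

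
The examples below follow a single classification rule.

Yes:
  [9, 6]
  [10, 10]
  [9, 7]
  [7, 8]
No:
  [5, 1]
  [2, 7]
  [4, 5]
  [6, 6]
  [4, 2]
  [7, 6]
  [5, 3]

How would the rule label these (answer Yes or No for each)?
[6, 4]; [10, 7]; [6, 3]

No, Yes, No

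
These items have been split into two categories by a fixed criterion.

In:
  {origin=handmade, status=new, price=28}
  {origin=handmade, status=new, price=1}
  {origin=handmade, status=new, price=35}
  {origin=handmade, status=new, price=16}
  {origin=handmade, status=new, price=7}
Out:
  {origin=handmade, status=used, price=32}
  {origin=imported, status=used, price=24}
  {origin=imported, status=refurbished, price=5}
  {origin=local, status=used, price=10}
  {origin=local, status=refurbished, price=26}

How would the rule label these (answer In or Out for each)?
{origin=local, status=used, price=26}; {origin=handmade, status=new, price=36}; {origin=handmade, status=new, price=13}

Out, In, In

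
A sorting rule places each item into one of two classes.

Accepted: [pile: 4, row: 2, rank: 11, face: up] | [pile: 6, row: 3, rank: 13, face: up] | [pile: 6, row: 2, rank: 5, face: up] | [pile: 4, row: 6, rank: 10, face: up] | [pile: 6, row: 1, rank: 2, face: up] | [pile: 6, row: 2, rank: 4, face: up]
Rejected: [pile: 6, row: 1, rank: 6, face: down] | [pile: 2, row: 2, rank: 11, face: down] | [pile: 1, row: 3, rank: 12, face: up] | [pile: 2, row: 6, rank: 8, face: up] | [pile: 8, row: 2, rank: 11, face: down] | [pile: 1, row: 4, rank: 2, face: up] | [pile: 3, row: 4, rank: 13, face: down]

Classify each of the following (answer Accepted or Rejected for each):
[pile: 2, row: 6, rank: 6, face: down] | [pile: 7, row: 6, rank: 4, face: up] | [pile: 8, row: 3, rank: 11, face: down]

Rejected, Accepted, Rejected

The rule appears to be: face is up AND pile ≥ 3.
[pile: 2, row: 6, rank: 6, face: down] → face is down, pile = 2 → Rejected.
[pile: 7, row: 6, rank: 4, face: up] → face is up, pile = 7 → Accepted.
[pile: 8, row: 3, rank: 11, face: down] → face is down, pile = 8 → Rejected.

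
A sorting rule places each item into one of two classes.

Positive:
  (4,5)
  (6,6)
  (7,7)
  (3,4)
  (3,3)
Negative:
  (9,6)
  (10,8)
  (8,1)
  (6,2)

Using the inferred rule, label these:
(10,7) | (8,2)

The rule appears to be: first ≤ second.
(10,7) — 10 > 7, hence Negative. (8,2) — 8 > 2, hence Negative.

Negative, Negative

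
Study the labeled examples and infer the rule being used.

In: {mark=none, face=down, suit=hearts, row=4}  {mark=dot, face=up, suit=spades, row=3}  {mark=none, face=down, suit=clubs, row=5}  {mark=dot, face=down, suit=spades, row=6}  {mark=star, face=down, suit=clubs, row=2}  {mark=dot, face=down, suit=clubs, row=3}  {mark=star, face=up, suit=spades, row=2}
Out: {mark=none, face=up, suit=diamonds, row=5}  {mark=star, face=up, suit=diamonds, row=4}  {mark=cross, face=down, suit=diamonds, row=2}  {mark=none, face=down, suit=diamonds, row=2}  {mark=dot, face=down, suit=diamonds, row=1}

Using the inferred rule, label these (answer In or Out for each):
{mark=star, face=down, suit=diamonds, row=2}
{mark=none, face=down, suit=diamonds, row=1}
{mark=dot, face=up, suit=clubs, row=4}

Looking at the examples, the only property every 'In' case has and every 'Out' case lacks is: suit is not diamonds.
{mark=star, face=down, suit=diamonds, row=2}: suit is diamonds — does not satisfy this, so Out.
{mark=none, face=down, suit=diamonds, row=1}: suit is diamonds — does not satisfy this, so Out.
{mark=dot, face=up, suit=clubs, row=4}: suit is clubs — meets the rule, so In.

Out, Out, In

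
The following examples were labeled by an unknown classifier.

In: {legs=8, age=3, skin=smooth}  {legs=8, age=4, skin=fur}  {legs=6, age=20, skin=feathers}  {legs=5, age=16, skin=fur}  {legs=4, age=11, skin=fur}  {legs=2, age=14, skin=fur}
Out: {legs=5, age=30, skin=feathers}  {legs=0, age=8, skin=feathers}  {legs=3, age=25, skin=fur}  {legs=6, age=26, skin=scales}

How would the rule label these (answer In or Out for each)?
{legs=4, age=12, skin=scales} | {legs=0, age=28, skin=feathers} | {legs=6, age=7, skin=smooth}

The simplest hypothesis consistent with all the labels is: legs ≥ 2 AND age ≤ 20.

In, Out, In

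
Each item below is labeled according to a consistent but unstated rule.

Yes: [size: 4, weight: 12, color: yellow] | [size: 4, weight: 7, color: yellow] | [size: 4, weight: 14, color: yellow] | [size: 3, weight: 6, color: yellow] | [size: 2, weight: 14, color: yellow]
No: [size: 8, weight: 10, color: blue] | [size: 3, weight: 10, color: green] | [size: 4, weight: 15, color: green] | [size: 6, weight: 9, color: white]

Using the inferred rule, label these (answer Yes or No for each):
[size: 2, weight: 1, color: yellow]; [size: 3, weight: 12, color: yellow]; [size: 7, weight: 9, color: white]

The distinguishing property — color is yellow — holds for all the 'Yes' cases and none of the 'No' cases.

Yes, Yes, No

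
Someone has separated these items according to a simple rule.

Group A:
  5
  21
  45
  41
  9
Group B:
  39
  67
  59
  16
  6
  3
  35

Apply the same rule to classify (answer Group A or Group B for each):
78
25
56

Group B, Group A, Group B

One predicate separates the groups cleanly: ≡ 1 (mod 4).
78: 78 mod 4 = 2, doesn't qualify → Group B. 25: 25 mod 4 = 1, qualifies → Group A. 56: 56 mod 4 = 0, doesn't qualify → Group B.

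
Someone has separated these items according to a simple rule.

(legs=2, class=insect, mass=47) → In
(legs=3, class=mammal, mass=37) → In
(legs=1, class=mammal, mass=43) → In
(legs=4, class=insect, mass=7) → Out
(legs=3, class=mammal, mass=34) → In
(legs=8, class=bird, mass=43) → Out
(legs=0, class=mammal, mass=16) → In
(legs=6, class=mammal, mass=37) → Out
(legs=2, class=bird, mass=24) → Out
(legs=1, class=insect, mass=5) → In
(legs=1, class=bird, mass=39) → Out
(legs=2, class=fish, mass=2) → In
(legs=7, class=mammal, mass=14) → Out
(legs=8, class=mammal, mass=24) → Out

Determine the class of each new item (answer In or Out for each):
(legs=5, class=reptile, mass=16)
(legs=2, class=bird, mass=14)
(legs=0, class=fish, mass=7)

Out, Out, In

All 'In' examples share one property — class is not bird AND legs ≤ 3 — and every 'Out' example lacks it.
(legs=5, class=reptile, mass=16): class is reptile, legs = 5, fails the rule → Out. (legs=2, class=bird, mass=14): class is bird, legs = 2, fails the rule → Out. (legs=0, class=fish, mass=7): class is fish, legs = 0, matches → In.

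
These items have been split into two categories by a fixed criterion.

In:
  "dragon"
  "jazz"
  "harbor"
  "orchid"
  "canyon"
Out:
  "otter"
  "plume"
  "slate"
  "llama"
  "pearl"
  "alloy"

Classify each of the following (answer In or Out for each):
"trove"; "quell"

Out, Out

Checking candidate rules against both groups, what survives is: even length.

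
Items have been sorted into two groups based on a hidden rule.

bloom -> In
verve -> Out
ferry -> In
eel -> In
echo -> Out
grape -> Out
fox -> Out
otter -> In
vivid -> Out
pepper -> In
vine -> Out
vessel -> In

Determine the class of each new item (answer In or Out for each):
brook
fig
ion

Comparing the two groups points to one rule — has a double letter.

In, Out, Out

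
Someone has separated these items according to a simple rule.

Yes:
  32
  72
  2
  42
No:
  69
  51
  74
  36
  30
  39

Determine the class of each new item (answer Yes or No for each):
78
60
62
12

The simplest hypothesis consistent with all the labels is: ends in digit 2.
78: last digit 8, doesn't match → No. 60: last digit 0, doesn't match → No. 62: last digit 2, matches → Yes. 12: last digit 2, matches → Yes.

No, No, Yes, Yes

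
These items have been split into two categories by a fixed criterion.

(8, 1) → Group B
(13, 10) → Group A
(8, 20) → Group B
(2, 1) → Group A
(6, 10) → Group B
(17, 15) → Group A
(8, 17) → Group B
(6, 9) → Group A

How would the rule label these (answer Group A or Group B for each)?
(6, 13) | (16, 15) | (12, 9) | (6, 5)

Every 'Group A' example satisfies: |first − second| ≤ 3. None of the 'Group B' examples do.

Group B, Group A, Group A, Group A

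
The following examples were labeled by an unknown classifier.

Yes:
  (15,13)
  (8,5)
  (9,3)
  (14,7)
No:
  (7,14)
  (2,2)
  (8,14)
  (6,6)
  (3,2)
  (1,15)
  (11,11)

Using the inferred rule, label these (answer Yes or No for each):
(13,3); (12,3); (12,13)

The rule appears to be: first > second AND second is odd.

Yes, Yes, No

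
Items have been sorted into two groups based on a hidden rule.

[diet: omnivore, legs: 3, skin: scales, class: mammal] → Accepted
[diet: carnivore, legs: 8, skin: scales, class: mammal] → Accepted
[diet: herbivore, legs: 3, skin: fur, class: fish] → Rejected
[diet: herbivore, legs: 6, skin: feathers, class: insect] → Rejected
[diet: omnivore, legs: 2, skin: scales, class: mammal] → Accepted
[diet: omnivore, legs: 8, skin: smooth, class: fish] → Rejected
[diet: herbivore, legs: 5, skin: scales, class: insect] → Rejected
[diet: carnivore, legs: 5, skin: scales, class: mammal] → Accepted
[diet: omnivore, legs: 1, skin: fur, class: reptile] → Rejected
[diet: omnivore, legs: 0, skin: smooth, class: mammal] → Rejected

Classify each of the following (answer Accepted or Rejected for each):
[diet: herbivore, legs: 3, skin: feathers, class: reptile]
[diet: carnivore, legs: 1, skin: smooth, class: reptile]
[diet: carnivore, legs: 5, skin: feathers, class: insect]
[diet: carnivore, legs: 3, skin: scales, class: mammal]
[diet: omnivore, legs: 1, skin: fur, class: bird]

All 'Accepted' examples share one property — skin is scales AND class is mammal — and every 'Rejected' example lacks it.
[diet: herbivore, legs: 3, skin: feathers, class: reptile]: skin is feathers, class is reptile — doesn't qualify, so Rejected.
[diet: carnivore, legs: 1, skin: smooth, class: reptile]: skin is smooth, class is reptile — doesn't qualify, so Rejected.
[diet: carnivore, legs: 5, skin: feathers, class: insect]: skin is feathers, class is insect — doesn't qualify, so Rejected.
[diet: carnivore, legs: 3, skin: scales, class: mammal]: skin is scales, class is mammal — meets the rule, so Accepted.
[diet: omnivore, legs: 1, skin: fur, class: bird]: skin is fur, class is bird — doesn't qualify, so Rejected.

Rejected, Rejected, Rejected, Accepted, Rejected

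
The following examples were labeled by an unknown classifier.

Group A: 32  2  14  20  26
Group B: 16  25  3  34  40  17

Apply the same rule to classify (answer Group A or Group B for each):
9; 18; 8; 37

Group B, Group B, Group A, Group B

The distinguishing property — ≡ 2 (mod 6) — holds for all the 'Group A' cases and none of the 'Group B' cases.
Group B: 9, since 9 mod 6 = 3. Group B: 18, since 18 mod 6 = 0. Group A: 8, since 8 mod 6 = 2. Group B: 37, since 37 mod 6 = 1.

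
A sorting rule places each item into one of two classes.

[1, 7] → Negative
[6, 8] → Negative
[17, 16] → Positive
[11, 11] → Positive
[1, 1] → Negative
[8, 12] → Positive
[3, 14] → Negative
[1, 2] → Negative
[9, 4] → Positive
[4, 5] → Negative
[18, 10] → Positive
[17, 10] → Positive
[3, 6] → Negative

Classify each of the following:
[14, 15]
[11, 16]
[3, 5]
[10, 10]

The common property of the 'Positive' items is: first ≥ 7. No 'Negative' item has it.

Positive, Positive, Negative, Positive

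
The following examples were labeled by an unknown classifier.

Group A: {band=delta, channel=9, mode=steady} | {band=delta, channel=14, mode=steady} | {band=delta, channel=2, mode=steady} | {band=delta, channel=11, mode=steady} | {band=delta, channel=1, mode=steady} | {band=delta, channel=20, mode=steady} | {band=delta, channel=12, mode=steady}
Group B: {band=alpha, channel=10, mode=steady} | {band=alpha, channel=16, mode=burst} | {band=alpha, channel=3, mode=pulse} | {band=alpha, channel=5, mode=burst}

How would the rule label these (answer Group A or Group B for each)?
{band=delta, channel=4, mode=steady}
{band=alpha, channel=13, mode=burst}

Rule: band is delta. This holds for each 'Group A' example and fails for each 'Group B' one.
{band=delta, channel=4, mode=steady}: band is delta, meets the rule → Group A. {band=alpha, channel=13, mode=burst}: band is alpha, lacks this property → Group B.

Group A, Group B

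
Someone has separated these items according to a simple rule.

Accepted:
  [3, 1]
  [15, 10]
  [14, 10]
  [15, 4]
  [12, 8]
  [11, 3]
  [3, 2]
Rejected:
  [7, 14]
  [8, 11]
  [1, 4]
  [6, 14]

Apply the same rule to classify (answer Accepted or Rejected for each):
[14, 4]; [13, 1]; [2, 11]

'Accepted' ⟺ first > second.
[14, 4]: 14 > 4, satisfies this → Accepted.
[13, 1]: 13 > 1, satisfies this → Accepted.
[2, 11]: 2 < 11, lacks this property → Rejected.

Accepted, Accepted, Rejected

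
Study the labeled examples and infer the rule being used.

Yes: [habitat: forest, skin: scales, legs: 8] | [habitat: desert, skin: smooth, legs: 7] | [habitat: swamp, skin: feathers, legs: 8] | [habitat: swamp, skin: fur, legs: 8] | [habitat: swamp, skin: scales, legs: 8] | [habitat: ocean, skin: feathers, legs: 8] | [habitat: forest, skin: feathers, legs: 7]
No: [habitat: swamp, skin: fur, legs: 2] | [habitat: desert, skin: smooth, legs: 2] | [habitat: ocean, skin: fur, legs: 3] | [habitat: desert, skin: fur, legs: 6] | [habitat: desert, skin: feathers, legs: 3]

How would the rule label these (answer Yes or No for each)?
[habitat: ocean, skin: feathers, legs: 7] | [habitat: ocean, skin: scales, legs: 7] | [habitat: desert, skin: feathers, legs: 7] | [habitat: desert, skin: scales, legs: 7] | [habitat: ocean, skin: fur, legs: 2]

Yes, Yes, Yes, Yes, No

The common property of the 'Yes' items is: legs ≥ 7. No 'No' item has it.
[habitat: ocean, skin: feathers, legs: 7] → legs = 7 → Yes. [habitat: ocean, skin: scales, legs: 7] → legs = 7 → Yes. [habitat: desert, skin: feathers, legs: 7] → legs = 7 → Yes. [habitat: desert, skin: scales, legs: 7] → legs = 7 → Yes. [habitat: ocean, skin: fur, legs: 2] → legs = 2 → No.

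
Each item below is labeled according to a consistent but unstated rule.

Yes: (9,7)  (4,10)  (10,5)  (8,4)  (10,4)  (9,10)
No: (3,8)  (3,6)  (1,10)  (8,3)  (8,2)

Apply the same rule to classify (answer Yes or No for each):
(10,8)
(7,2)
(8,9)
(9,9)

A rule that fits every label: sum ≥ 12 — true of each 'Yes' example, false of each 'No' one.

Yes, No, Yes, Yes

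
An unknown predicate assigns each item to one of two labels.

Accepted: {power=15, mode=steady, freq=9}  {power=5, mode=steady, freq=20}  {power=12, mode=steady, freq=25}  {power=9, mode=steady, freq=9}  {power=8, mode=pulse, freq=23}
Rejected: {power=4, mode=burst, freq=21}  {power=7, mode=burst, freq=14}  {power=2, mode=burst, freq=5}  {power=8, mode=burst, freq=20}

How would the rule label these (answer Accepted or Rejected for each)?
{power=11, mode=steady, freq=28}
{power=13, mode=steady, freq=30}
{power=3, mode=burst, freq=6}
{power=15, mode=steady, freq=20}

The common property of the 'Accepted' items is: mode is not burst. No 'Rejected' item has it.
{power=11, mode=steady, freq=28}: Accepted (mode is steady).
{power=13, mode=steady, freq=30}: Accepted (mode is steady).
{power=3, mode=burst, freq=6}: Rejected (mode is burst).
{power=15, mode=steady, freq=20}: Accepted (mode is steady).

Accepted, Accepted, Rejected, Accepted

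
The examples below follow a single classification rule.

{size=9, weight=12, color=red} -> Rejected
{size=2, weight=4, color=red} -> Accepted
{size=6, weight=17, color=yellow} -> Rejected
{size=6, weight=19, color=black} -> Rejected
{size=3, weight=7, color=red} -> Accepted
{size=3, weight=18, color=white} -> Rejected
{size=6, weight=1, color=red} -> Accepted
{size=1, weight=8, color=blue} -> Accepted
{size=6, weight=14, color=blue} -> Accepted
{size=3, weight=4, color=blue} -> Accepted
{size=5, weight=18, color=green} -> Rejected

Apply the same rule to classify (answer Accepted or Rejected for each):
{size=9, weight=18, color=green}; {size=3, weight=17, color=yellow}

The distinguishing property — size ≤ 6 AND weight ≤ 14 — holds for all the 'Accepted' cases and none of the 'Rejected' cases.
{size=9, weight=18, color=green}: size = 9, weight = 18 — doesn't match, so Rejected. {size=3, weight=17, color=yellow}: size = 3, weight = 17 — doesn't match, so Rejected.

Rejected, Rejected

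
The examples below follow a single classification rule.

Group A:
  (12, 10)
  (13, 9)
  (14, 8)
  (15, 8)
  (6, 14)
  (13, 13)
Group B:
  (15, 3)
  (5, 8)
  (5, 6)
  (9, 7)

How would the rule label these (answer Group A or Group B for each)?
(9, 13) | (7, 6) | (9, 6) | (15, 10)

Group A, Group B, Group B, Group A

The distinguishing property — sum ≥ 20 — holds for all the 'Group A' cases and none of the 'Group B' cases.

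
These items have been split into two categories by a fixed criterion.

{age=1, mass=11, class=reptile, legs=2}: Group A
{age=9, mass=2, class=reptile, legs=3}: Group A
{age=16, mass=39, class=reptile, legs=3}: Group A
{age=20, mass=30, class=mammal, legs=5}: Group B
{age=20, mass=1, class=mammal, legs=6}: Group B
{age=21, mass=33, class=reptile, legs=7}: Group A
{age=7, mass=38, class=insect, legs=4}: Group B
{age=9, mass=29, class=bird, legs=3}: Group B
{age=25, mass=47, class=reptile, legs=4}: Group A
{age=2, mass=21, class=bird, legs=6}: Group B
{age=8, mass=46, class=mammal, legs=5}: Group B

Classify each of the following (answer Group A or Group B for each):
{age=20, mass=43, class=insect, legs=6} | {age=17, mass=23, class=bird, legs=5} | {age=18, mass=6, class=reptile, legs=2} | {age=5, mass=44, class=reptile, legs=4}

Rule: class is reptile. This holds for each 'Group A' example and fails for each 'Group B' one.

Group B, Group B, Group A, Group A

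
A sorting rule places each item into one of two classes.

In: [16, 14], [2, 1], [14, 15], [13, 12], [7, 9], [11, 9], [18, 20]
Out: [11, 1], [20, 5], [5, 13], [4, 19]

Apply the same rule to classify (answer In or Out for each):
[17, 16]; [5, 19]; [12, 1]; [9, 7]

In, Out, Out, In

All 'In' examples share one property — |first − second| ≤ 2 — and every 'Out' example lacks it.
[17, 16]: |17−16| = 1 — satisfies this, so In.
[5, 19]: |5−19| = 14 — does not satisfy this, so Out.
[12, 1]: |12−1| = 11 — does not satisfy this, so Out.
[9, 7]: |9−7| = 2 — satisfies this, so In.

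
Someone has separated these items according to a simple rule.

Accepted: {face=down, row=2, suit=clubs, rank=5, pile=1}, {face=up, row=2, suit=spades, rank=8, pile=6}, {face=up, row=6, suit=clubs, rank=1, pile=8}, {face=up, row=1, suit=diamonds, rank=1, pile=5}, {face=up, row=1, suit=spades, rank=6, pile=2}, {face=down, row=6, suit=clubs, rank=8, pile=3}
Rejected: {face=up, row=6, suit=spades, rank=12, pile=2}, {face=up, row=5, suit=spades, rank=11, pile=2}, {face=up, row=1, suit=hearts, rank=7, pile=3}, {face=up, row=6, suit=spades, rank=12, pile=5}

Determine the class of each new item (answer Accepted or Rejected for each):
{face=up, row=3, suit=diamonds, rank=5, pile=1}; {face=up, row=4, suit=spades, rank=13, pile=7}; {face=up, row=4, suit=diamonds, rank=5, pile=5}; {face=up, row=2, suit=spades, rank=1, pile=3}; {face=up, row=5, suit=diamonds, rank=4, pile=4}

Accepted, Rejected, Accepted, Accepted, Accepted

The classifier is using: rank ≤ 6 OR rank = 8.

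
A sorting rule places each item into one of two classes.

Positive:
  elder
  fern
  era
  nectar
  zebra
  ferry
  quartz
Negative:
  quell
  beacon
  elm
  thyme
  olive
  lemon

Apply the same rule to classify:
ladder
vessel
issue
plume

Positive, Negative, Negative, Negative

One predicate separates the groups cleanly: contains 'r'.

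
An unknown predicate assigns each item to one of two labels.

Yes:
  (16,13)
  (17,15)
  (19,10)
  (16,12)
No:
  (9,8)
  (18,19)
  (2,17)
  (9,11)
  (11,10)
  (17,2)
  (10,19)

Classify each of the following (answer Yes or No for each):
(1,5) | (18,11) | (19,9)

No, Yes, Yes

The simplest hypothesis consistent with all the labels is: first > second AND sum ≥ 28.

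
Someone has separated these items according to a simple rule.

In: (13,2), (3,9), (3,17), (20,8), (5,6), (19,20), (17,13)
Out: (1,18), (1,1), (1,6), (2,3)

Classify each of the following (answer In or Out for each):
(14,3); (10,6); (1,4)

The classifier is using: first ≥ 3.
(14,3) → first 14 → In.
(10,6) → first 10 → In.
(1,4) → first 1 → Out.

In, In, Out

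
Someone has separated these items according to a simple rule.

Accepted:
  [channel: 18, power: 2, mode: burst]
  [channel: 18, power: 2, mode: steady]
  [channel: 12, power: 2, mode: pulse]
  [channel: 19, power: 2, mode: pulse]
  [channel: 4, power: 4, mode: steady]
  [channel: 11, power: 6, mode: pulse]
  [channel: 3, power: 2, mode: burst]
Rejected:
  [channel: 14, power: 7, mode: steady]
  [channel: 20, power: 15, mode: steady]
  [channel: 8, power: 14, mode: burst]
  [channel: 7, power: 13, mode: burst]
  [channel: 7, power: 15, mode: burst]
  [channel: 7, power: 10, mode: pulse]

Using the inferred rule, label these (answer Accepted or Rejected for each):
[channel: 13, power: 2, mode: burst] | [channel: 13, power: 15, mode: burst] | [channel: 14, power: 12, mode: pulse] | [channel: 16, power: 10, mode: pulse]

Accepted, Rejected, Rejected, Rejected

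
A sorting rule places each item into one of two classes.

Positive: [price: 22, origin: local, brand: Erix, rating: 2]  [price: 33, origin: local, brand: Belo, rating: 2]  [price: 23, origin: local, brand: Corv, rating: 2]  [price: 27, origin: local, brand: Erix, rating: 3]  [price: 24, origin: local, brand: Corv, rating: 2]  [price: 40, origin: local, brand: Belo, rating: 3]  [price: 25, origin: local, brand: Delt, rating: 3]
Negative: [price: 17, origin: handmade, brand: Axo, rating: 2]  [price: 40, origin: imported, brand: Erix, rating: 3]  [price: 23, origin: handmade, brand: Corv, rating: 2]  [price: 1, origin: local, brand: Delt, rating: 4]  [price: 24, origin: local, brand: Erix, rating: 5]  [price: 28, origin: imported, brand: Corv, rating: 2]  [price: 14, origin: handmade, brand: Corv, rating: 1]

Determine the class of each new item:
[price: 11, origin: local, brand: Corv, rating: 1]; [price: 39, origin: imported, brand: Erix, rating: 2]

Positive, Negative

The distinguishing property — origin is local AND rating ≤ 3 — holds for all the 'Positive' cases and none of the 'Negative' cases.
[price: 11, origin: local, brand: Corv, rating: 1]: origin is local, rating = 1 — satisfies this, so Positive.
[price: 39, origin: imported, brand: Erix, rating: 2]: origin is imported, rating = 2 — lacks this property, so Negative.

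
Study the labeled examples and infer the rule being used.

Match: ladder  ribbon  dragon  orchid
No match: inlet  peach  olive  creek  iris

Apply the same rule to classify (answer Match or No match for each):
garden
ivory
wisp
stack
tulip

The rule appears to be: length 6.
garden: Match (length 6). ivory: No match (length 5). wisp: No match (length 4). stack: No match (length 5). tulip: No match (length 5).

Match, No match, No match, No match, No match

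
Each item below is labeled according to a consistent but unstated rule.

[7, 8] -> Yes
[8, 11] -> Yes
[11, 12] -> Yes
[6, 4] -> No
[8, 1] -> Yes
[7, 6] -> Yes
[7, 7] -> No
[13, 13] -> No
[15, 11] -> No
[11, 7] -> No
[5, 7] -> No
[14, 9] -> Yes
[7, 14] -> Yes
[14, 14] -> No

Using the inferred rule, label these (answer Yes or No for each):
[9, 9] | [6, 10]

No, No

One predicate separates the groups cleanly: sum is odd.
[9, 9]: No (9+9 = 18).
[6, 10]: No (6+10 = 16).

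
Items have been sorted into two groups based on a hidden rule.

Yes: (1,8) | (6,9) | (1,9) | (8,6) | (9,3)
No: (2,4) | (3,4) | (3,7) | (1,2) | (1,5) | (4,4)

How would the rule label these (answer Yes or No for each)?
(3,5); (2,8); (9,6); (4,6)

No, Yes, Yes, No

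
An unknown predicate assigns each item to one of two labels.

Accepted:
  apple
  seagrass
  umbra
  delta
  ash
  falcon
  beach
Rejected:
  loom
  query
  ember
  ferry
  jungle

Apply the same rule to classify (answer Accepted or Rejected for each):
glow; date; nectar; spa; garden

Rejected, Accepted, Accepted, Accepted, Accepted

The classifier is using: contains 'a'.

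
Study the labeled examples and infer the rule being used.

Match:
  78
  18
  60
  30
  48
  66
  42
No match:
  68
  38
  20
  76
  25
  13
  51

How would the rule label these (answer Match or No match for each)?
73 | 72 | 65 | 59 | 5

The rule appears to be: multiple of 6.

No match, Match, No match, No match, No match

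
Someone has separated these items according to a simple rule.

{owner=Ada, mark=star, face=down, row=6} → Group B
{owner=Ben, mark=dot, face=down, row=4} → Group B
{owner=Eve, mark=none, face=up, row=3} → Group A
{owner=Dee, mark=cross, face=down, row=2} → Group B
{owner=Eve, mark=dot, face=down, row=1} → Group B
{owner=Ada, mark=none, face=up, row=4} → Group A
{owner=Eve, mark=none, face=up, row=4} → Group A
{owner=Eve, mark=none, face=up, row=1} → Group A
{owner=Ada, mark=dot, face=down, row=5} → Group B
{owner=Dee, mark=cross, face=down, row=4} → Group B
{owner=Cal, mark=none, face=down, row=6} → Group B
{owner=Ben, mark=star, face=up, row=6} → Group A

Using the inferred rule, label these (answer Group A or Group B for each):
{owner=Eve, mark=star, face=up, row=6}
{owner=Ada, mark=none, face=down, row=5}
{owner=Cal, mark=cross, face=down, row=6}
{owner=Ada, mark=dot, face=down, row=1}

Group A, Group B, Group B, Group B

The classifier is using: face is up.
Group A: {owner=Eve, mark=star, face=up, row=6}, since face is up. Group B: {owner=Ada, mark=none, face=down, row=5}, since face is down. Group B: {owner=Cal, mark=cross, face=down, row=6}, since face is down. Group B: {owner=Ada, mark=dot, face=down, row=1}, since face is down.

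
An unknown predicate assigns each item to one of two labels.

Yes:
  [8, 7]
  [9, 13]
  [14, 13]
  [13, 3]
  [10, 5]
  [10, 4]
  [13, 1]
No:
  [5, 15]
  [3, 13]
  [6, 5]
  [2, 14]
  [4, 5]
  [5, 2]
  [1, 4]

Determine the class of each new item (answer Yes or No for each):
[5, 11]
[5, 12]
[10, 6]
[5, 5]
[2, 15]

No, No, Yes, No, No

The rule appears to be: first ≥ 7.
[5, 11] → first 5 → No.
[5, 12] → first 5 → No.
[10, 6] → first 10 → Yes.
[5, 5] → first 5 → No.
[2, 15] → first 2 → No.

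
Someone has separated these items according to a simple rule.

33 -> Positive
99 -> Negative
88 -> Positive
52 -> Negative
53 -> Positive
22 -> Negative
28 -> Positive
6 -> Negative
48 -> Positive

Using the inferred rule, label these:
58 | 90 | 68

Positive, Negative, Positive

'Positive' ⟺ ≡ 3 (mod 5).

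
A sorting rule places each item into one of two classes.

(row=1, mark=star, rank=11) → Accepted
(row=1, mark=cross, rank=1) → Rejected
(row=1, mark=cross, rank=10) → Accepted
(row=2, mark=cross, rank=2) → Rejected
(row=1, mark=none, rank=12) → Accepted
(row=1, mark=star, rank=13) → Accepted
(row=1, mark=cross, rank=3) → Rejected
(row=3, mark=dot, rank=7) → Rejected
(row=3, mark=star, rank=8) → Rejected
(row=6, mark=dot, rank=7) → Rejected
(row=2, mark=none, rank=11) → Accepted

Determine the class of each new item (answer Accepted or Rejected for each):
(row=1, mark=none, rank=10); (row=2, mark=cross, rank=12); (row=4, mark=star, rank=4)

Accepted, Accepted, Rejected

The rule appears to be: rank ≥ 10.
(row=1, mark=none, rank=10): Accepted (rank = 10).
(row=2, mark=cross, rank=12): Accepted (rank = 12).
(row=4, mark=star, rank=4): Rejected (rank = 4).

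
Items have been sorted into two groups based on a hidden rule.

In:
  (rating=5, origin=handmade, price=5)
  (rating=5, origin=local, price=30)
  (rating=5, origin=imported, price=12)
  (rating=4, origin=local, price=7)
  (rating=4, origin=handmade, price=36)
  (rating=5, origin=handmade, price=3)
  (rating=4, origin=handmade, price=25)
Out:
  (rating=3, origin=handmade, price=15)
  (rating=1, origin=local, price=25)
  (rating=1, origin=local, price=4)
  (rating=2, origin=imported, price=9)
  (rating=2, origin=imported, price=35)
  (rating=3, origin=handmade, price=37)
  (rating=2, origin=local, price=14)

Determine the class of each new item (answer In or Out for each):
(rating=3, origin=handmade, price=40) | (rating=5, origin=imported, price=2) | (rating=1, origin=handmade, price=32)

The common property of the 'In' items is: rating ≥ 4. No 'Out' item has it.
(rating=3, origin=handmade, price=40): rating = 3 — fails this test, so Out.
(rating=5, origin=imported, price=2): rating = 5 — fits, so In.
(rating=1, origin=handmade, price=32): rating = 1 — fails this test, so Out.

Out, In, Out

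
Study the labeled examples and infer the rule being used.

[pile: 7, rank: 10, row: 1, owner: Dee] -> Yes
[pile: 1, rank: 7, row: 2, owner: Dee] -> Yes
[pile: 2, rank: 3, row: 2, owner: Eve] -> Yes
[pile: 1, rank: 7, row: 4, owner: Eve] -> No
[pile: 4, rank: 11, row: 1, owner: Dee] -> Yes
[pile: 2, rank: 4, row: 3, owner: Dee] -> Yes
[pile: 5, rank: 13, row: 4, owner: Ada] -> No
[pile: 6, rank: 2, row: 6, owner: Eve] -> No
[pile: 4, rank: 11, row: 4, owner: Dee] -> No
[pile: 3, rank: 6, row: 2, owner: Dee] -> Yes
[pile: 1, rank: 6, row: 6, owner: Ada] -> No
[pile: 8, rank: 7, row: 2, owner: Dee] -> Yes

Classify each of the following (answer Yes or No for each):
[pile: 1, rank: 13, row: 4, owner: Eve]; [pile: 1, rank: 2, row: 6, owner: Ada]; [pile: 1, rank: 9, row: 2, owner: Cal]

No, No, Yes

The rule appears to be: row ≤ 3.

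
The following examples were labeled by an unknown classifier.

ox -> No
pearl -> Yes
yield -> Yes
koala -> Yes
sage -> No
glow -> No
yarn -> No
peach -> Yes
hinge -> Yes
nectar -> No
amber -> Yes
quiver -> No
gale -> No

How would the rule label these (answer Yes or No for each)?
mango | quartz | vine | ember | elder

Yes, No, No, Yes, Yes

The classifier is using: odd length.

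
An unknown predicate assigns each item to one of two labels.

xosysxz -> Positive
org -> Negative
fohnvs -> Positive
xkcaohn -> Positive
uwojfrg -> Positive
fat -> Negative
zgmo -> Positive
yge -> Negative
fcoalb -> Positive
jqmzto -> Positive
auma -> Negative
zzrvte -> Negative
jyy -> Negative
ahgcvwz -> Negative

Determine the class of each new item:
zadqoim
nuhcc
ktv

All 'Positive' examples share one property — length ≥ 4 AND contains 'o' — and every 'Negative' example lacks it.
zadqoim: length 7, has 'o', fits → Positive.
nuhcc: length 5, no 'o', doesn't match → Negative.
ktv: length 3, no 'o', doesn't match → Negative.

Positive, Negative, Negative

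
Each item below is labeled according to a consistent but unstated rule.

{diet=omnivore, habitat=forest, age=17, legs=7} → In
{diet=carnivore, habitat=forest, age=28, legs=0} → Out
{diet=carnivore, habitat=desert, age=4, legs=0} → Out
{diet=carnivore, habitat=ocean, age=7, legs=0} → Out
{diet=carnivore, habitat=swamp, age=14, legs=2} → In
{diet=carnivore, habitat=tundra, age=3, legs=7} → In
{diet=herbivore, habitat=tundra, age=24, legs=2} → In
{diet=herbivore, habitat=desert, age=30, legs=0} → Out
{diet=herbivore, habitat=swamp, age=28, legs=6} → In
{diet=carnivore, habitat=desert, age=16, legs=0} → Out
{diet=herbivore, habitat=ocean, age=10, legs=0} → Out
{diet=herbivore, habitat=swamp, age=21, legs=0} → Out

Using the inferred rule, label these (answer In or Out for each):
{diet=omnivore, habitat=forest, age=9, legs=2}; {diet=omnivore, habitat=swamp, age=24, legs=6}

The common property of the 'In' items is: legs ≥ 2. No 'Out' item has it.
{diet=omnivore, habitat=forest, age=9, legs=2}: legs = 2, qualifies → In. {diet=omnivore, habitat=swamp, age=24, legs=6}: legs = 6, qualifies → In.

In, In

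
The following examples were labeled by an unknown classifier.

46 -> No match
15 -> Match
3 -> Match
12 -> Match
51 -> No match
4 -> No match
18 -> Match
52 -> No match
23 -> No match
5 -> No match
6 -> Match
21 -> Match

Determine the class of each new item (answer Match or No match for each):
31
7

No match, No match

The pattern is that an item is 'Match' exactly when: multiple of 3 AND at most 21.
31 → 31 = 3·10 + 1, 31 > 21 → No match. 7 → 7 = 3·2 + 1, 7 ≤ 21 → No match.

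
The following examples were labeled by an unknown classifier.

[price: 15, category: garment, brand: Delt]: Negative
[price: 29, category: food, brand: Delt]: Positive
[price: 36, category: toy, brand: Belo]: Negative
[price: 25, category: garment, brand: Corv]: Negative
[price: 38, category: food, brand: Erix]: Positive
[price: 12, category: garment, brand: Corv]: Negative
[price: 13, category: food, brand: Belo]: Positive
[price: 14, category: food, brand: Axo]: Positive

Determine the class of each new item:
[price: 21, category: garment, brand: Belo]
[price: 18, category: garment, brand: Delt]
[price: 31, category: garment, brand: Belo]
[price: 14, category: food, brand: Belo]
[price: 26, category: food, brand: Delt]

The simplest hypothesis consistent with all the labels is: category is food.
[price: 21, category: garment, brand: Belo] — category is garment, hence Negative. [price: 18, category: garment, brand: Delt] — category is garment, hence Negative. [price: 31, category: garment, brand: Belo] — category is garment, hence Negative. [price: 14, category: food, brand: Belo] — category is food, hence Positive. [price: 26, category: food, brand: Delt] — category is food, hence Positive.

Negative, Negative, Negative, Positive, Positive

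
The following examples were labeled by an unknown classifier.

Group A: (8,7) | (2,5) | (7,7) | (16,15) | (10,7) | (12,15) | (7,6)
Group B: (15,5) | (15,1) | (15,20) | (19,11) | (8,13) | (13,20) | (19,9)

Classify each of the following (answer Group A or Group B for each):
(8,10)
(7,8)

Group A, Group A

'Group A' ⟺ |first − second| ≤ 3.
Group A: (8,10), since |8−10| = 2.
Group A: (7,8), since |7−8| = 1.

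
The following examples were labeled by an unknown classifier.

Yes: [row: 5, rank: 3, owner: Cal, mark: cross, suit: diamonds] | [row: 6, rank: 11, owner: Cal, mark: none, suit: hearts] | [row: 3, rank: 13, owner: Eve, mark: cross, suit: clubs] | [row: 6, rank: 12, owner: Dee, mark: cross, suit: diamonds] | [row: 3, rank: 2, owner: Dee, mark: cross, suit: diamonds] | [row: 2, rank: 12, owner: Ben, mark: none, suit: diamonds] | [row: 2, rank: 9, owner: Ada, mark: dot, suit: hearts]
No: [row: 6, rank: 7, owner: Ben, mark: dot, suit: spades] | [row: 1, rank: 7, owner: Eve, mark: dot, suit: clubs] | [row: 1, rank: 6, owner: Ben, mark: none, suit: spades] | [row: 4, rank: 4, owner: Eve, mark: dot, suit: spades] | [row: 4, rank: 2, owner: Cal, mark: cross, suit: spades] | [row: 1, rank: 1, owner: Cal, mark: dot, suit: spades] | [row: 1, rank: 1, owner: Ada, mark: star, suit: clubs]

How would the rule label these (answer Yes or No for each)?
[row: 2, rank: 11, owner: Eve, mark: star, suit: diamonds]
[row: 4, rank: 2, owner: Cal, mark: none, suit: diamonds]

Yes, Yes

A rule that fits every label: suit is diamonds OR rank ≥ 9 — true of each 'Yes' example, false of each 'No' one.
[row: 2, rank: 11, owner: Eve, mark: star, suit: diamonds]: suit is diamonds, rank = 11, meets the rule → Yes. [row: 4, rank: 2, owner: Cal, mark: none, suit: diamonds]: suit is diamonds, rank = 2, meets the rule → Yes.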